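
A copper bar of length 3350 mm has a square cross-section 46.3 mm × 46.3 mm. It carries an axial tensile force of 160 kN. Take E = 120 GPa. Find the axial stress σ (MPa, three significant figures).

74.6 MPa

A = 2144 mm².
σ = N/A = 160000/2144 = 74.64 MPa.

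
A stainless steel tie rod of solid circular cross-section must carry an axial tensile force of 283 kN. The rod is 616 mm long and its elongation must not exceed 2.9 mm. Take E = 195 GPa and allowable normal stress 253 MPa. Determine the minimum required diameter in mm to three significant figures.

37.7 mm

Required area A ≥ P/σ_allow = 283000/253 = 1119 mm².
For a solid circular section, d ≥ √(4A/π) = 37.74 mm.
Elongation limit: A ≥ PL/(Eδ_allow) = 283000·616/(195000·2.9) = 308.3 mm² ⇒ d ≥ 19.81 mm.
The stress limit governs.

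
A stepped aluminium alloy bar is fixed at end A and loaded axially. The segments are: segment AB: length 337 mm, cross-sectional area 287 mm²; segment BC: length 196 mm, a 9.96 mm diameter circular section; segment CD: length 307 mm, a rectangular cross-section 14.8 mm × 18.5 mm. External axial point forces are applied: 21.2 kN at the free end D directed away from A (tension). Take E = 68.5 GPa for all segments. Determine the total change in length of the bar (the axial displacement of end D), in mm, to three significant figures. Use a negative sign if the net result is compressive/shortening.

1.49 mm

Internal axial forces (sectioning from the free end, tension +): N_CD = 21.2 kN, N_BC = 21.2 kN, N_AB = 21.2 kN.
A_BC = 77.91 mm².
A_CD = 273.8 mm².
δ_AB = 21200·337/(287·68500) = 0.3634 mm
δ_BC = 21200·196/(77.91·68500) = 0.7786 mm
δ_CD = 21200·307/(273.8·68500) = 0.347 mm
δ = Σδ_i = 1.489 mm.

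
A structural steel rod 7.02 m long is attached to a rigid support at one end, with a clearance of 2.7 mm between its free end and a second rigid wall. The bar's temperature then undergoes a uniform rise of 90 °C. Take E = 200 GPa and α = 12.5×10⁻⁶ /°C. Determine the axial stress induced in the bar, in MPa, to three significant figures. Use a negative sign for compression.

Free thermal expansion αLΔT = 12.5e-6 · 7020 · 90 = 7.897 mm.
The walls engage after the gap closes; constrained expansion = 7.897 − 2.7 = 5.197 mm.
The walls impose strain ε = −(5.197)/7020 = -7.4038e-04; σ = Eε = 200000 · -7.4038e-04 = -148.1 MPa.

-148 MPa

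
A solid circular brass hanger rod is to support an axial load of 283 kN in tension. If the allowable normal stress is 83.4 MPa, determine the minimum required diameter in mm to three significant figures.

65.7 mm

Required area A ≥ P/σ_allow = 283000/83.4 = 3393 mm².
For a solid circular section, d ≥ √(4A/π) = 65.73 mm.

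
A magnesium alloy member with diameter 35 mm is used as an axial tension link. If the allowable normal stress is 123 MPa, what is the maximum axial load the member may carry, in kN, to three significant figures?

118 kN

A = 962.1 mm².
P_max = σ_allow · A = 123 · 962.1 = 118300 N = 118.3 kN.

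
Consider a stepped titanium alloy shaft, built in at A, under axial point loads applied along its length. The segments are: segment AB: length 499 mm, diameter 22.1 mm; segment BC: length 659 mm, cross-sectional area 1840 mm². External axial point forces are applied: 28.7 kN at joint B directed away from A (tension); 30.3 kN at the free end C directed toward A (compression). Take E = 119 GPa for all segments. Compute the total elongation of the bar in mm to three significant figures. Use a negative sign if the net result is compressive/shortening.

Internal axial forces (sectioning from the free end, tension +): N_BC = -30.3 kN, N_AB = -1.6 kN.
A_AB = 383.6 mm².
δ_AB = -1600·499/(383.6·119000) = -0.01749 mm
δ_BC = -30300·659/(1840·119000) = -0.09119 mm
δ = Σδ_i = -0.1087 mm.

-0.109 mm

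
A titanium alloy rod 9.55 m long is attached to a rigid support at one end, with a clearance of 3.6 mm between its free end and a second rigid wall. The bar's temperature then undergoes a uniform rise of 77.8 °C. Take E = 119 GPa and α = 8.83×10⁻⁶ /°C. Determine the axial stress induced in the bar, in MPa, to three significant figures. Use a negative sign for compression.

-36.9 MPa

Free thermal expansion αLΔT = 8.83e-6 · 9550 · 77.8 = 6.561 mm.
The walls engage after the gap closes; constrained expansion = 6.561 − 3.6 = 2.961 mm.
The walls impose strain ε = −(2.961)/9550 = -3.1001e-04; σ = Eε = 119000 · -3.1001e-04 = -36.89 MPa.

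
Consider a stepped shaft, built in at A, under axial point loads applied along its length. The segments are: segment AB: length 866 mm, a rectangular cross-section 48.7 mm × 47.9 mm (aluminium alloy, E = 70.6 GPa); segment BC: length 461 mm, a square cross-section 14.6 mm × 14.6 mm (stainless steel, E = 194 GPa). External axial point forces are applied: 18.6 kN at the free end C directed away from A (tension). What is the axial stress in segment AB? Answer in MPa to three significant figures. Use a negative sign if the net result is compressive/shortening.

7.97 MPa

Internal axial forces (sectioning from the free end, tension +): N_BC = 18.6 kN, N_AB = 18.6 kN.
A_AB = 2333 mm².
σ_AB = N_AB/A_AB = 18600/2333 = 7.973 MPa.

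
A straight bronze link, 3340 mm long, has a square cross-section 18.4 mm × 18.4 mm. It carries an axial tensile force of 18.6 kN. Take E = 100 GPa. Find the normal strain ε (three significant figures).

5.49e-04

A = 338.6 mm².
σ = N/A = 54.94 MPa; ε = σ/E = 54.94/100000 = 5.494e-04.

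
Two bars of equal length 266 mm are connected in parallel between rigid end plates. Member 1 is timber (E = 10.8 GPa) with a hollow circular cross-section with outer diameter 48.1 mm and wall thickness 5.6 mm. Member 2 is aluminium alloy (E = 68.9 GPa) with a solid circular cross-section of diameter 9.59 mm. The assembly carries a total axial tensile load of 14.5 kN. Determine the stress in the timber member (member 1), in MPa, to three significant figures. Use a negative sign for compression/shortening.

12.0 MPa

A_1 = 747.7 mm².
A_2 = 72.23 mm².
Equal strain + equilibrium ⇒ each member carries load in proportion to AE: A₁E₁ = 8075000 N, A₂E₂ = 4977000 N, ΣAE = 13050000 N.
σ₁ = P·E₁/ΣAE = 14500·10800/13050000 = 12 MPa.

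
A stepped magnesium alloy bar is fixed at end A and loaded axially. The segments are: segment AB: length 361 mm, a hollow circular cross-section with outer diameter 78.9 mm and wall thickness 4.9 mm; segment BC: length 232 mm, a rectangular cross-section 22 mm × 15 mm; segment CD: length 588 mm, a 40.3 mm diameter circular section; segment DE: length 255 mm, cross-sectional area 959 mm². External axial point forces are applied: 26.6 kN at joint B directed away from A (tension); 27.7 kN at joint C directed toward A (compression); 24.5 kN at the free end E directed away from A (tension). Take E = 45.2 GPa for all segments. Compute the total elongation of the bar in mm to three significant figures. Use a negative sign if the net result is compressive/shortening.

0.508 mm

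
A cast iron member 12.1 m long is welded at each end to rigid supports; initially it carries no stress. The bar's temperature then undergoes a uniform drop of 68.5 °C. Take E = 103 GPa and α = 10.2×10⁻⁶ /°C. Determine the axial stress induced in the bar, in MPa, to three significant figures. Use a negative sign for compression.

Free thermal expansion αLΔT = 10.2e-6 · 12100 · -68.5 = -8.454 mm.
The walls impose strain ε = −(-8.454)/12100 = 6.9870e-04; σ = Eε = 103000 · 6.9870e-04 = 71.97 MPa.

72.0 MPa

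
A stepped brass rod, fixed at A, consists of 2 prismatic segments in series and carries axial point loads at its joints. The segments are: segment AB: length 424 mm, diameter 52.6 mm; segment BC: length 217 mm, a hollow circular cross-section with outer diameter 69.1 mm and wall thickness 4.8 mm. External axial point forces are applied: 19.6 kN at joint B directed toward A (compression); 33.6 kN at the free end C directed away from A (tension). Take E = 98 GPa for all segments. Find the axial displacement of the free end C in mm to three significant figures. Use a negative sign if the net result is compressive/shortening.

Internal axial forces (sectioning from the free end, tension +): N_BC = 33.6 kN, N_AB = 14 kN.
A_AB = 2173 mm².
A_BC = 969.6 mm².
δ_AB = 14000·424/(2173·98000) = 0.02787 mm
δ_BC = 33600·217/(969.6·98000) = 0.07673 mm
δ = Σδ_i = 0.1046 mm.

0.105 mm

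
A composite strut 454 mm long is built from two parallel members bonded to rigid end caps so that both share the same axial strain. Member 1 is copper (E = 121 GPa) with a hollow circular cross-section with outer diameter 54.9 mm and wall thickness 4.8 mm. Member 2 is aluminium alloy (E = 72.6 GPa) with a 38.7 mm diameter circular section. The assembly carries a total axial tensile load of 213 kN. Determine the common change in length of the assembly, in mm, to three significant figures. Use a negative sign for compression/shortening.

0.547 mm

A_1 = 755.5 mm².
A_2 = 1176 mm².
Equal strain + equilibrium ⇒ each member carries load in proportion to AE: A₁E₁ = 91410000 N, A₂E₂ = 85400000 N, ΣAE = 176800000 N.
δ = PL/ΣAE = 213000·454/176800000 = 0.5469 mm.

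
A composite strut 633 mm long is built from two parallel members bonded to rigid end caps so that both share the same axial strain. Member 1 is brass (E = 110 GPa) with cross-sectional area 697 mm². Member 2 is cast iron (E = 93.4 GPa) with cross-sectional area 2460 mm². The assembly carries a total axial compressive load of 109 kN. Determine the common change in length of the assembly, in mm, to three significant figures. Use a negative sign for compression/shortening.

-0.225 mm

Equal strain + equilibrium ⇒ each member carries load in proportion to AE: A₁E₁ = 76670000 N, A₂E₂ = 229800000 N, ΣAE = 306400000 N.
δ = PL/ΣAE = -109000·633/306400000 = -0.2252 mm.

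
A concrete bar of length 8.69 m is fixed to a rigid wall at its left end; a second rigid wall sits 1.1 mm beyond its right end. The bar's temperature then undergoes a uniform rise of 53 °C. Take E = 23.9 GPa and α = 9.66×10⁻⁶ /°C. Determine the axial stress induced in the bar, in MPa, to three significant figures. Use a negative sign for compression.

Free thermal expansion αLΔT = 9.66e-6 · 8690 · 53 = 4.449 mm.
The walls engage after the gap closes; constrained expansion = 4.449 − 1.1 = 3.349 mm.
The walls impose strain ε = −(3.349)/8690 = -3.8540e-04; σ = Eε = 23900 · -3.8540e-04 = -9.211 MPa.

-9.21 MPa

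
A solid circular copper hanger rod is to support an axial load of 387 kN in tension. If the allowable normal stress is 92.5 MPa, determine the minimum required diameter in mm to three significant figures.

73.0 mm

Required area A ≥ P/σ_allow = 387000/92.5 = 4184 mm².
For a solid circular section, d ≥ √(4A/π) = 72.99 mm.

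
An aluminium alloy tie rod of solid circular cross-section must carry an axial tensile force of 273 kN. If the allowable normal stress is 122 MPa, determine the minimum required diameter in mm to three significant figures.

Required area A ≥ P/σ_allow = 273000/122 = 2238 mm².
For a solid circular section, d ≥ √(4A/π) = 53.38 mm.

53.4 mm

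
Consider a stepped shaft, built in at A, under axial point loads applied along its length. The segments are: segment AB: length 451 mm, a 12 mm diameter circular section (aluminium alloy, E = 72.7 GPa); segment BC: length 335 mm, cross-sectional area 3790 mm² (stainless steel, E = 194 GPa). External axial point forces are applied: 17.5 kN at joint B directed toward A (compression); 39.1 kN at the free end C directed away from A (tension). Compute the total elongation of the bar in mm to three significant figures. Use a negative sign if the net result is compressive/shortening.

1.20 mm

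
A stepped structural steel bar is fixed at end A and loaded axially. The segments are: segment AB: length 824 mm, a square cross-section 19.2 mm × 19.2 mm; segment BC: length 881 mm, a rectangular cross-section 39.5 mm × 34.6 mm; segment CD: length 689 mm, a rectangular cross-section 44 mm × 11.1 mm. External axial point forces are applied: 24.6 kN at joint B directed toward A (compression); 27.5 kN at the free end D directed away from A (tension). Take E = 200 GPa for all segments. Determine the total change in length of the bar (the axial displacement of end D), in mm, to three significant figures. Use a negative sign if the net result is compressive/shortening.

Internal axial forces (sectioning from the free end, tension +): N_CD = 27.5 kN, N_BC = 27.5 kN, N_AB = 2.9 kN.
A_AB = 368.6 mm².
A_BC = 1367 mm².
A_CD = 488.4 mm².
δ_AB = 2900·824/(368.6·200000) = 0.03241 mm
δ_BC = 27500·881/(1367·200000) = 0.08864 mm
δ_CD = 27500·689/(488.4·200000) = 0.194 mm
δ = Σδ_i = 0.315 mm.

0.315 mm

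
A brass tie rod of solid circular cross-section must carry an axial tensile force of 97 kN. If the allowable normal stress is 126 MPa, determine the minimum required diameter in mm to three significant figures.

Required area A ≥ P/σ_allow = 97000/126 = 769.8 mm².
For a solid circular section, d ≥ √(4A/π) = 31.31 mm.

31.3 mm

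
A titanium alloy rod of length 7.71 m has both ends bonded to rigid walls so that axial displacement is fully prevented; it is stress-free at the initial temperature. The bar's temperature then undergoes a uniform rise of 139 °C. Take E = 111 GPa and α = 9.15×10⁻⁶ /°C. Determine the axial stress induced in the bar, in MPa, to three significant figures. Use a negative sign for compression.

Free thermal expansion αLΔT = 9.15e-6 · 7710 · 139 = 9.806 mm.
The walls impose strain ε = −(9.806)/7710 = -1.2719e-03; σ = Eε = 111000 · -1.2719e-03 = -141.2 MPa.

-141 MPa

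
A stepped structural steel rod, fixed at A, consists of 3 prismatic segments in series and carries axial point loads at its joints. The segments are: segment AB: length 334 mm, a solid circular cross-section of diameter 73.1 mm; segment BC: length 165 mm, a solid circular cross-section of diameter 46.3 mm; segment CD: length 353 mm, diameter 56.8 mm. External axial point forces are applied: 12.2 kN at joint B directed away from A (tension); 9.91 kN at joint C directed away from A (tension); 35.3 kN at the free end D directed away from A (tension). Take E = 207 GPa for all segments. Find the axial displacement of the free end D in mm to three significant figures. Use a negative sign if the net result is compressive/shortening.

0.0672 mm

Internal axial forces (sectioning from the free end, tension +): N_CD = 35.3 kN, N_BC = 45.21 kN, N_AB = 57.41 kN.
A_AB = 4197 mm².
A_BC = 1684 mm².
A_CD = 2534 mm².
δ_AB = 57410·334/(4197·207000) = 0.02207 mm
δ_BC = 45210·165/(1684·207000) = 0.0214 mm
δ_CD = 35300·353/(2534·207000) = 0.02376 mm
δ = Σδ_i = 0.06723 mm.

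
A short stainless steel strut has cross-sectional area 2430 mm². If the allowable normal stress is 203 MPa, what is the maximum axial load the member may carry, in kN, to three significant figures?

P_max = σ_allow · A = 203 · 2430 = 493300 N = 493.3 kN.

493 kN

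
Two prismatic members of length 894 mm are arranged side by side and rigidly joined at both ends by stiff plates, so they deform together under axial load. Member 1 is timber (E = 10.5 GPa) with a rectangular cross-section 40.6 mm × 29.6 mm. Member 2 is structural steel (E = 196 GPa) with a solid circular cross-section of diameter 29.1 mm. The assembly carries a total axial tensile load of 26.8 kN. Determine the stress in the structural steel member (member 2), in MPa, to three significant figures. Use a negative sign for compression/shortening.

A_1 = 1202 mm².
A_2 = 665.1 mm².
Equal strain + equilibrium ⇒ each member carries load in proportion to AE: A₁E₁ = 12620000 N, A₂E₂ = 130400000 N, ΣAE = 143000000 N.
σ₂ = P·E₂/ΣAE = 26800·196000/143000000 = 36.74 MPa.

36.7 MPa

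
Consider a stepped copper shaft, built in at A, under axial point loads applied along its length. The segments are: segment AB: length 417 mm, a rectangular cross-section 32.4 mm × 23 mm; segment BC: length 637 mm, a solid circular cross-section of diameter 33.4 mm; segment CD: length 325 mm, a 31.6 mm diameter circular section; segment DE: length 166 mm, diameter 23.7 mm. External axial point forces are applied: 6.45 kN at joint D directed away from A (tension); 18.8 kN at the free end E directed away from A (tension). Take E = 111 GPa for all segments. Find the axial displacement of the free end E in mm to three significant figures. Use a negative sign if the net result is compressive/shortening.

0.451 mm

Internal axial forces (sectioning from the free end, tension +): N_DE = 18.8 kN, N_CD = 25.25 kN, N_BC = 25.25 kN, N_AB = 25.25 kN.
A_AB = 745.2 mm².
A_BC = 876.2 mm².
A_CD = 784.3 mm².
A_DE = 441.2 mm².
δ_AB = 25250·417/(745.2·111000) = 0.1273 mm
δ_BC = 25250·637/(876.2·111000) = 0.1654 mm
δ_CD = 25250·325/(784.3·111000) = 0.09427 mm
δ_DE = 18800·166/(441.2·111000) = 0.06373 mm
δ = Σδ_i = 0.4507 mm.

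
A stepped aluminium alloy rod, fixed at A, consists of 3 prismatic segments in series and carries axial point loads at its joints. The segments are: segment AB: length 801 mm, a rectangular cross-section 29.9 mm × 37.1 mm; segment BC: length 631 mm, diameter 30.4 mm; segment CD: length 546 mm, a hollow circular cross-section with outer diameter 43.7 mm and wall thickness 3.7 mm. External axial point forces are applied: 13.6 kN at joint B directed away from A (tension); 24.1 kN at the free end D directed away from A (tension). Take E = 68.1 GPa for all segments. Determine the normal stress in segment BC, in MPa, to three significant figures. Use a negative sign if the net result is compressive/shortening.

Internal axial forces (sectioning from the free end, tension +): N_CD = 24.1 kN, N_BC = 24.1 kN, N_AB = 37.7 kN.
A_BC = 725.8 mm².
σ_BC = N_BC/A_BC = 24100/725.8 = 33.2 MPa.

33.2 MPa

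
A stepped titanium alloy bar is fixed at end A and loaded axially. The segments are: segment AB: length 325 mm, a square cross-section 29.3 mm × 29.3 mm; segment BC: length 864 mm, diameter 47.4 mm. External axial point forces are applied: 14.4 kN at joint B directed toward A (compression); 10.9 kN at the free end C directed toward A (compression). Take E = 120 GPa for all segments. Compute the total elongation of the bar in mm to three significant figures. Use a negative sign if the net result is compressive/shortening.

-0.124 mm

Internal axial forces (sectioning from the free end, tension +): N_BC = -10.9 kN, N_AB = -25.3 kN.
A_AB = 858.5 mm².
A_BC = 1765 mm².
δ_AB = -25300·325/(858.5·120000) = -0.07982 mm
δ_BC = -10900·864/(1765·120000) = -0.04447 mm
δ = Σδ_i = -0.1243 mm.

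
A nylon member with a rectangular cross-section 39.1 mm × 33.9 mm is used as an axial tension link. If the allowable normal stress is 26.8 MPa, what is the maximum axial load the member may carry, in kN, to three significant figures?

A = 1325 mm².
P_max = σ_allow · A = 26.8 · 1325 = 35520 N = 35.52 kN.

35.5 kN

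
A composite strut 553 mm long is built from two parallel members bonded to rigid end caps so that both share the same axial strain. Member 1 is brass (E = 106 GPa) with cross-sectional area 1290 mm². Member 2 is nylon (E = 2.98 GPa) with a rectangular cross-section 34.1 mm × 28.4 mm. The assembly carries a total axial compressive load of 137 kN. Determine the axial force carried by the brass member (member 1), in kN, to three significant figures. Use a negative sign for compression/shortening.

-134 kN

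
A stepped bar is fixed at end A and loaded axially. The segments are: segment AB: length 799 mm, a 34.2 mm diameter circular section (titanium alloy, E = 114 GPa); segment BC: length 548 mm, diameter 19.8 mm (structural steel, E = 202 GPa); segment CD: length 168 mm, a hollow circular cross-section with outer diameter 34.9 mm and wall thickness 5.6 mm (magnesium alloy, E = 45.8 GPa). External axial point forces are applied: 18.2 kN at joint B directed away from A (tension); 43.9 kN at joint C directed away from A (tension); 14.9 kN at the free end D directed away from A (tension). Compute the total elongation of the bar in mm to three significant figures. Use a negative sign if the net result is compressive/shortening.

Internal axial forces (sectioning from the free end, tension +): N_CD = 14.9 kN, N_BC = 58.8 kN, N_AB = 77 kN.
A_AB = 918.6 mm².
A_BC = 307.9 mm².
A_CD = 515.5 mm².
δ_AB = 77000·799/(918.6·114000) = 0.5875 mm
δ_BC = 58800·548/(307.9·202000) = 0.5181 mm
δ_CD = 14900·168/(515.5·45800) = 0.106 mm
δ = Σδ_i = 1.212 mm.

1.21 mm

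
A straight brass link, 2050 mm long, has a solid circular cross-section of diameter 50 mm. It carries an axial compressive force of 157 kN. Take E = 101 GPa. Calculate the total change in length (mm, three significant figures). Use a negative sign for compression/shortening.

-1.62 mm

A = 1963 mm².
δ_mech = NL/(AE) = -157000·2050/(1963·101000) = -1.623 mm.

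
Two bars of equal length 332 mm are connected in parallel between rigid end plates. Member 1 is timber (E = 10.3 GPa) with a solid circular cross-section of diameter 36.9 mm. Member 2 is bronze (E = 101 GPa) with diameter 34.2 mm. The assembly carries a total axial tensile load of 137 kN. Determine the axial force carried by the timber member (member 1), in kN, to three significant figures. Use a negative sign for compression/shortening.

A_1 = 1069 mm².
A_2 = 918.6 mm².
Equal strain + equilibrium ⇒ each member carries load in proportion to AE: A₁E₁ = 11010000 N, A₂E₂ = 92780000 N, ΣAE = 103800000 N.
F₁ = P·A₁E₁/ΣAE = 137000·11010000/103800000 = 14540 N.

14.5 kN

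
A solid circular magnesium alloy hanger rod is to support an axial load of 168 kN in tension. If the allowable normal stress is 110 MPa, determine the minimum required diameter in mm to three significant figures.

44.1 mm

Required area A ≥ P/σ_allow = 168000/110 = 1527 mm².
For a solid circular section, d ≥ √(4A/π) = 44.1 mm.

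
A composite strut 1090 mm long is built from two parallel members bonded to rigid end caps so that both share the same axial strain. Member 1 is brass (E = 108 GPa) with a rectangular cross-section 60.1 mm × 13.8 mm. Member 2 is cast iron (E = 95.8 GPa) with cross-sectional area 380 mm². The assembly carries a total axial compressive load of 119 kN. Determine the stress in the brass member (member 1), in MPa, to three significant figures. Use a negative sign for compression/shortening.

-102 MPa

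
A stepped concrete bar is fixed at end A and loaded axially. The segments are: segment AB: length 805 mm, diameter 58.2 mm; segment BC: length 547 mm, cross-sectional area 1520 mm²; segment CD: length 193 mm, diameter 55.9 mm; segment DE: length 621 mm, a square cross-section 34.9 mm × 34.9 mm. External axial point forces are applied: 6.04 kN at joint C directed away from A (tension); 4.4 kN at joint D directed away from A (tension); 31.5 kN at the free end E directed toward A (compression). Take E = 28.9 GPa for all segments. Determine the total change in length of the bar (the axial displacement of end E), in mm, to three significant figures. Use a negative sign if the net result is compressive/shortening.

-1.11 mm

Internal axial forces (sectioning from the free end, tension +): N_DE = -31.5 kN, N_CD = -27.1 kN, N_BC = -21.06 kN, N_AB = -21.06 kN.
A_AB = 2660 mm².
A_CD = 2454 mm².
A_DE = 1218 mm².
δ_AB = -21060·805/(2660·28900) = -0.2205 mm
δ_BC = -21060·547/(1520·28900) = -0.2622 mm
δ_CD = -27100·193/(2454·28900) = -0.07374 mm
δ_DE = -31500·621/(1218·28900) = -0.5557 mm
δ = Σδ_i = -1.112 mm.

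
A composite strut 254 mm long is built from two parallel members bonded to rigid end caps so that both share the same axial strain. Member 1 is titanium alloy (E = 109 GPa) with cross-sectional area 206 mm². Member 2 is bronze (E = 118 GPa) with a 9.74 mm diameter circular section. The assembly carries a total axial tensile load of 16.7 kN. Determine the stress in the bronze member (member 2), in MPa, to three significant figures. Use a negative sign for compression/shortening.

A_2 = 74.51 mm².
Equal strain + equilibrium ⇒ each member carries load in proportion to AE: A₁E₁ = 22450000 N, A₂E₂ = 8792000 N, ΣAE = 31250000 N.
σ₂ = P·E₂/ΣAE = 16700·118000/31250000 = 63.07 MPa.

63.1 MPa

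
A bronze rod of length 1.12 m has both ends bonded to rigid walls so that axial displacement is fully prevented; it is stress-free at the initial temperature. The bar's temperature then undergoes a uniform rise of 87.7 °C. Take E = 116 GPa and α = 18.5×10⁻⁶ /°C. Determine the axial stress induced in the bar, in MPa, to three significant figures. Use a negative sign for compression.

-188 MPa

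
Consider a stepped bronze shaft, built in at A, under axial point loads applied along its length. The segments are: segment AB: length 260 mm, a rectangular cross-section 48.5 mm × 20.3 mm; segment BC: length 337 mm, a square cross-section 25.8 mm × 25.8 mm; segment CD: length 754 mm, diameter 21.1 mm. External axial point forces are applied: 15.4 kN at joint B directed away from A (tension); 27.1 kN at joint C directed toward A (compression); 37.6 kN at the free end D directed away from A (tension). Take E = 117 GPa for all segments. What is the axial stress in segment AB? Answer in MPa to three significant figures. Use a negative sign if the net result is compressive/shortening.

Internal axial forces (sectioning from the free end, tension +): N_CD = 37.6 kN, N_BC = 10.5 kN, N_AB = 25.9 kN.
A_AB = 984.6 mm².
σ_AB = N_AB/A_AB = 25900/984.6 = 26.31 MPa.

26.3 MPa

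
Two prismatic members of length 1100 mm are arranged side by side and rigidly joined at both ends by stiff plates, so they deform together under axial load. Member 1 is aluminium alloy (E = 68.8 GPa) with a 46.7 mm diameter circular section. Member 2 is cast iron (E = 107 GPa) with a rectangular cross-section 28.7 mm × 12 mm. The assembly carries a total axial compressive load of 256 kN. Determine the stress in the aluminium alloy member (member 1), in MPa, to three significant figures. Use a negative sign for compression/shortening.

-114 MPa

A_1 = 1713 mm².
A_2 = 344.4 mm².
Equal strain + equilibrium ⇒ each member carries load in proportion to AE: A₁E₁ = 117800000 N, A₂E₂ = 36850000 N, ΣAE = 154700000 N.
σ₁ = P·E₁/ΣAE = -256000·68800/154700000 = -113.9 MPa.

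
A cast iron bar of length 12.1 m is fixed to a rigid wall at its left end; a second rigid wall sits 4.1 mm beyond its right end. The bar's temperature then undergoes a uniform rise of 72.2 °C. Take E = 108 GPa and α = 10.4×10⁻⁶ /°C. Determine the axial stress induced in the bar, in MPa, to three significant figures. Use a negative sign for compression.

-44.5 MPa

Free thermal expansion αLΔT = 10.4e-6 · 12100 · 72.2 = 9.086 mm.
The walls engage after the gap closes; constrained expansion = 9.086 − 4.1 = 4.986 mm.
The walls impose strain ε = −(4.986)/12100 = -4.1204e-04; σ = Eε = 108000 · -4.1204e-04 = -44.5 MPa.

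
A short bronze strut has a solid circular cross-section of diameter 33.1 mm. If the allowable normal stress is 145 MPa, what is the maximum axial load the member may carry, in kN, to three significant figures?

125 kN

A = 860.5 mm².
P_max = σ_allow · A = 145 · 860.5 = 124800 N = 124.8 kN.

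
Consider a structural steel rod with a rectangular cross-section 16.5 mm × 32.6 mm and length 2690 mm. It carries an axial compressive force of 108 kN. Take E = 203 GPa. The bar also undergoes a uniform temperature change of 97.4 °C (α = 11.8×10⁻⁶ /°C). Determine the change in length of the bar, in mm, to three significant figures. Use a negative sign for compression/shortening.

0.431 mm

A = 537.9 mm².
δ_mech = NL/(AE) = -108000·2690/(537.9·203000) = -2.661 mm.
δ_thermal = αLΔT = 11.8e-6·2690·97.4 = 3.092 mm.
δ = δ_mech + δ_thermal = 0.4311 mm.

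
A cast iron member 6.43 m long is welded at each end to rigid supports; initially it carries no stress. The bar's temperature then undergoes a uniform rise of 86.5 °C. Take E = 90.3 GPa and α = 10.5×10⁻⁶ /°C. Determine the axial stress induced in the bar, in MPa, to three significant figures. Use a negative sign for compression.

Free thermal expansion αLΔT = 10.5e-6 · 6430 · 86.5 = 5.84 mm.
The walls impose strain ε = −(5.84)/6430 = -9.0825e-04; σ = Eε = 90300 · -9.0825e-04 = -82.01 MPa.

-82.0 MPa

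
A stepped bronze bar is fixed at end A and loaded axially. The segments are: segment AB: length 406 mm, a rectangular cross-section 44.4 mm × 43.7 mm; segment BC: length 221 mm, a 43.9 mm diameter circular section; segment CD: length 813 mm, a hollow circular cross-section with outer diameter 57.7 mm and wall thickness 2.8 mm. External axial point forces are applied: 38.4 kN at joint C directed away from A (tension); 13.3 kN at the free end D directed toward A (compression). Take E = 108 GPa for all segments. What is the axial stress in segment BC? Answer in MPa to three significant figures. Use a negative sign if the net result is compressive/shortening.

Internal axial forces (sectioning from the free end, tension +): N_CD = -13.3 kN, N_BC = 25.1 kN, N_AB = 25.1 kN.
A_BC = 1514 mm².
σ_BC = N_BC/A_BC = 25100/1514 = 16.58 MPa.

16.6 MPa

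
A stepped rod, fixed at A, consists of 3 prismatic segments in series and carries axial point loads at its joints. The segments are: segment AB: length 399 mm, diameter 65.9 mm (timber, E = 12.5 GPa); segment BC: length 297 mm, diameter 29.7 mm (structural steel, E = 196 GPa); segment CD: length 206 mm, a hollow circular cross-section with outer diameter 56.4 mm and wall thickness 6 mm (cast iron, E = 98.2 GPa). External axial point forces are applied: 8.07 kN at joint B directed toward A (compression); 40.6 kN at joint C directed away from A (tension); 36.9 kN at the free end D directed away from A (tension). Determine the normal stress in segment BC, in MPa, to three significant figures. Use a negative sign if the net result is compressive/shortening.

112 MPa

Internal axial forces (sectioning from the free end, tension +): N_CD = 36.9 kN, N_BC = 77.5 kN, N_AB = 69.43 kN.
A_BC = 692.8 mm².
σ_BC = N_BC/A_BC = 77500/692.8 = 111.9 MPa.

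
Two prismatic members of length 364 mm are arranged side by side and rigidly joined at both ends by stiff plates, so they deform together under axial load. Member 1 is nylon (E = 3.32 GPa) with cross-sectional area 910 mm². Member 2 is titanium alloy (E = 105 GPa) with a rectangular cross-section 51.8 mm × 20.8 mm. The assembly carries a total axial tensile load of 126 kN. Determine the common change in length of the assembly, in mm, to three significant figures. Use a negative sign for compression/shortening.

0.395 mm

A_2 = 1077 mm².
Equal strain + equilibrium ⇒ each member carries load in proportion to AE: A₁E₁ = 3021000 N, A₂E₂ = 113100000 N, ΣAE = 116200000 N.
δ = PL/ΣAE = 126000·364/116200000 = 0.3949 mm.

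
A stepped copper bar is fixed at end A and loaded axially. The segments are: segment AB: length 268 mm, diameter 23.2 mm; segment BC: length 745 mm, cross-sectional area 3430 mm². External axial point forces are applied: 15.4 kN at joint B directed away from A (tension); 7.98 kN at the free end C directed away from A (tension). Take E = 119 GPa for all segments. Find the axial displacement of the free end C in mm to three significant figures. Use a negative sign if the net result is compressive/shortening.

0.139 mm

Internal axial forces (sectioning from the free end, tension +): N_BC = 7.98 kN, N_AB = 23.38 kN.
A_AB = 422.7 mm².
δ_AB = 23380·268/(422.7·119000) = 0.1246 mm
δ_BC = 7980·745/(3430·119000) = 0.01457 mm
δ = Σδ_i = 0.1391 mm.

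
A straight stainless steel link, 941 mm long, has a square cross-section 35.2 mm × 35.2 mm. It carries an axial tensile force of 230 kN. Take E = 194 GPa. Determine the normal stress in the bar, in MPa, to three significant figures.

186 MPa

A = 1239 mm².
σ = N/A = 230000/1239 = 185.6 MPa.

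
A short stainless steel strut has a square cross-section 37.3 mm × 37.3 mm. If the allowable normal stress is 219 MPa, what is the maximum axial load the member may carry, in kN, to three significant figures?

305 kN

A = 1391 mm².
P_max = σ_allow · A = 219 · 1391 = 304700 N = 304.7 kN.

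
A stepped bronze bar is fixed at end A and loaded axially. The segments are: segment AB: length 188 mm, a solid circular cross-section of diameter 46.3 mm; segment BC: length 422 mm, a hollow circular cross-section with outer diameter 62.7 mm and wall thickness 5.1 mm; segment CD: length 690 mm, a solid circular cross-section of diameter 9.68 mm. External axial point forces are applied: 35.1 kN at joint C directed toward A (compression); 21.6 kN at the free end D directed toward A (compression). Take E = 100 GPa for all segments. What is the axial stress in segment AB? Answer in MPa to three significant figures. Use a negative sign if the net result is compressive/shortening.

Internal axial forces (sectioning from the free end, tension +): N_CD = -21.6 kN, N_BC = -56.7 kN, N_AB = -56.7 kN.
A_AB = 1684 mm².
σ_AB = N_AB/A_AB = -56700/1684 = -33.68 MPa.

-33.7 MPa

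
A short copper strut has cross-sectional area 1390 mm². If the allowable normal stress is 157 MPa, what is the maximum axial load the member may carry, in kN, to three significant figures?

218 kN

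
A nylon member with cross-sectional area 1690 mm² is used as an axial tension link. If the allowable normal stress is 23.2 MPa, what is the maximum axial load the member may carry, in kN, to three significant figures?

P_max = σ_allow · A = 23.2 · 1690 = 39210 N = 39.21 kN.

39.2 kN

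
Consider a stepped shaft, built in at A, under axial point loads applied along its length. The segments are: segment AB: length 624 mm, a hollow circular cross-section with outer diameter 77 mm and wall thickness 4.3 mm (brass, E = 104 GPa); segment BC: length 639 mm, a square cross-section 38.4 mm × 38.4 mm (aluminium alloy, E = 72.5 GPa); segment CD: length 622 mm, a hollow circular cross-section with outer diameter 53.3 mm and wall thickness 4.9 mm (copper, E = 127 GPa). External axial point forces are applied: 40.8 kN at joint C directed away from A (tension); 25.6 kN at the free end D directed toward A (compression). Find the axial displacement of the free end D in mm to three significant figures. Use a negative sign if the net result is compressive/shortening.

Internal axial forces (sectioning from the free end, tension +): N_CD = -25.6 kN, N_BC = 15.2 kN, N_AB = 15.2 kN.
A_AB = 982.1 mm².
A_BC = 1475 mm².
A_CD = 745.1 mm².
δ_AB = 15200·624/(982.1·104000) = 0.09286 mm
δ_BC = 15200·639/(1475·72500) = 0.09085 mm
δ_CD = -25600·622/(745.1·127000) = -0.1683 mm
δ = Σδ_i = 0.01544 mm.

0.0154 mm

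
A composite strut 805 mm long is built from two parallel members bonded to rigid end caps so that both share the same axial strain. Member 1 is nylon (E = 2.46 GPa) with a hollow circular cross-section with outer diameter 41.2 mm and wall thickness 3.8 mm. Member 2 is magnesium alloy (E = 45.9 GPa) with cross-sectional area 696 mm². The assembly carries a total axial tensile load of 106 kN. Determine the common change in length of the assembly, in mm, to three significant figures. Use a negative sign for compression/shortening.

2.58 mm

A_1 = 446.5 mm².
Equal strain + equilibrium ⇒ each member carries load in proportion to AE: A₁E₁ = 1098000 N, A₂E₂ = 31950000 N, ΣAE = 33040000 N.
δ = PL/ΣAE = 106000·805/33040000 = 2.582 mm.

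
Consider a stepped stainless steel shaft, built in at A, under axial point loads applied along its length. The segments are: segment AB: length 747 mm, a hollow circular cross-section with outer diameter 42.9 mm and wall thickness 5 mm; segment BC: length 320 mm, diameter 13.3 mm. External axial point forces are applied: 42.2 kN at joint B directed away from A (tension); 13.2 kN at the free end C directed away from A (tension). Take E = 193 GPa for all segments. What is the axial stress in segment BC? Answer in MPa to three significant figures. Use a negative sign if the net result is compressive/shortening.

95.0 MPa

Internal axial forces (sectioning from the free end, tension +): N_BC = 13.2 kN, N_AB = 55.4 kN.
A_BC = 138.9 mm².
σ_BC = N_BC/A_BC = 13200/138.9 = 95.01 MPa.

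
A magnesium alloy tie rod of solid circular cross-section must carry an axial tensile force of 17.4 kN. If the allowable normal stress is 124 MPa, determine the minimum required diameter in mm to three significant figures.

Required area A ≥ P/σ_allow = 17400/124 = 140.3 mm².
For a solid circular section, d ≥ √(4A/π) = 13.37 mm.

13.4 mm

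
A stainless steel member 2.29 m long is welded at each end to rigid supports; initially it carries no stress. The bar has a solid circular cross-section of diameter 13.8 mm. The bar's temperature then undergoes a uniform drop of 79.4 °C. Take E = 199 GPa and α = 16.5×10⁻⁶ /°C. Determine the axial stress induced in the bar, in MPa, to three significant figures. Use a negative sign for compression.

Free thermal expansion αLΔT = 16.5e-6 · 2290 · -79.4 = -3 mm.
The walls impose strain ε = −(-3)/2290 = 1.3101e-03; σ = Eε = 199000 · 1.3101e-03 = 260.7 MPa.

261 MPa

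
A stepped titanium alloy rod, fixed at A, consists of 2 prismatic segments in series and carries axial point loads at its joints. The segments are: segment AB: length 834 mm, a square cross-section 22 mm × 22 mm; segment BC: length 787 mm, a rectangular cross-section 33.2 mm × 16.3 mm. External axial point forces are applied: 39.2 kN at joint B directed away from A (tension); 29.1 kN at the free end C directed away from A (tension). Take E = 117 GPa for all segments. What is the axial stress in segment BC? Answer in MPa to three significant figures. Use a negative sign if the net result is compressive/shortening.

53.8 MPa

Internal axial forces (sectioning from the free end, tension +): N_BC = 29.1 kN, N_AB = 68.3 kN.
A_BC = 541.2 mm².
σ_BC = N_BC/A_BC = 29100/541.2 = 53.77 MPa.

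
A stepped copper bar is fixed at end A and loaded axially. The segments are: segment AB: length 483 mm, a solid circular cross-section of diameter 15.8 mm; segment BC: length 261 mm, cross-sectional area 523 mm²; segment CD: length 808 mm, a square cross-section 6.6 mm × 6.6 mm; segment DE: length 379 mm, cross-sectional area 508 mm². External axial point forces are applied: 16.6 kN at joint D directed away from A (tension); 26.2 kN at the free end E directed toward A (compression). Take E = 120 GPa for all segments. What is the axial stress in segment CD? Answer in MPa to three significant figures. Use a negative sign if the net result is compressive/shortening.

-220 MPa

Internal axial forces (sectioning from the free end, tension +): N_DE = -26.2 kN, N_CD = -9.6 kN, N_BC = -9.6 kN, N_AB = -9.6 kN.
A_CD = 43.56 mm².
σ_CD = N_CD/A_CD = -9600/43.56 = -220.4 MPa.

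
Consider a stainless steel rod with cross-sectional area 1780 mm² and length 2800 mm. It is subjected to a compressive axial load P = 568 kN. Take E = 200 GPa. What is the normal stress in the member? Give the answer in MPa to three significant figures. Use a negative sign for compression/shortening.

σ = N/A = -568000/1780 = -319.1 MPa.

-319 MPa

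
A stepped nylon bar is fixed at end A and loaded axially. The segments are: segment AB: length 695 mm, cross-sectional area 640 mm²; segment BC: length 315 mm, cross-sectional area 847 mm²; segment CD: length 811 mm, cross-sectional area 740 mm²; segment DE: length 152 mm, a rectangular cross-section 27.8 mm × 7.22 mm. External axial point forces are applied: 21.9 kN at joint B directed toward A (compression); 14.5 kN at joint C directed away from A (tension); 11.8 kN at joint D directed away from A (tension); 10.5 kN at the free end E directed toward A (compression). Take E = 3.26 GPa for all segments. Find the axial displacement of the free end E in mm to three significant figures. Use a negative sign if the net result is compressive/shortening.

Internal axial forces (sectioning from the free end, tension +): N_DE = -10.5 kN, N_CD = 1.3 kN, N_BC = 15.8 kN, N_AB = -6.1 kN.
A_DE = 200.7 mm².
δ_AB = -6100·695/(640·3260) = -2.032 mm
δ_BC = 15800·315/(847·3260) = 1.802 mm
δ_CD = 1300·811/(740·3260) = 0.437 mm
δ_DE = -10500·152/(200.7·3260) = -2.439 mm
δ = Σδ_i = -2.232 mm.

-2.23 mm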